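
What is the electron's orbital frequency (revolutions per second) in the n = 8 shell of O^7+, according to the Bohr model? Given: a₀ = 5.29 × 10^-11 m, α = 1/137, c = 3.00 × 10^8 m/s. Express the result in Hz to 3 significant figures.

8.24 × 10^14 Hz

r = n²a₀/Z = 4.23 × 10^-10 m, v = Zαc/n = 2.19 × 10^6 m/s
f = v/(2πr) = 8.24 × 10^14 Hz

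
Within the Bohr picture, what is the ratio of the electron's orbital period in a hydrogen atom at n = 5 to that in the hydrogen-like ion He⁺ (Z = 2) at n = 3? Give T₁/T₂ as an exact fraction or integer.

T ∝ Z^-2 · n^3
T₁/T₂ = (1/2)^-2 · (5/3)^3 = 500/27

500/27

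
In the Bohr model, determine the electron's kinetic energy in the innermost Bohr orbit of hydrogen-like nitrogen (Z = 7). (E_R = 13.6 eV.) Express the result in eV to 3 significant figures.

For a Coulomb orbit the virial theorem gives K = −E_n.
E_n = −E_R·Z²/n², so K = E_R·Z²/n² = 13.6 × 7²/1² = 666 eV

666 eV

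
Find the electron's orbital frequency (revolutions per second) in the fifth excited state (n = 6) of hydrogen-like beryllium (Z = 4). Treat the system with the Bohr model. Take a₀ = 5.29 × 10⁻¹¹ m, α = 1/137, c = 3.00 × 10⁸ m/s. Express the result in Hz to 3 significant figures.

r = n²a₀/Z = 4.76 × 10⁻¹⁰ m, v = Zαc/n = 1.46 × 10⁶ m/s
f = v/(2πr) = 4.88 × 10¹⁴ Hz

4.88 × 10¹⁴ Hz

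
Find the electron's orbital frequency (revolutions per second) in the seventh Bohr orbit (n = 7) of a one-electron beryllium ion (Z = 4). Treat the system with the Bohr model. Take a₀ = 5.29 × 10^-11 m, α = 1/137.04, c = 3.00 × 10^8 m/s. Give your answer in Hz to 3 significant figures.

r = n²a₀/Z = 6.48 × 10^-10 m, v = Zαc/n = 1.25 × 10^6 m/s
f = v/(2πr) = 3.07 × 10^14 Hz

3.07 × 10^14 Hz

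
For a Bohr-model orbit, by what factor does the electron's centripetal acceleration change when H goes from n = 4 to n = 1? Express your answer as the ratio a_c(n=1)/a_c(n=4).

256

a_c ∝ Z^3 · n^-4; with Z fixed, a_c ∝ n^-4.
a_c(n=1)/a_c(n=4) = (1/4)^-4 = 256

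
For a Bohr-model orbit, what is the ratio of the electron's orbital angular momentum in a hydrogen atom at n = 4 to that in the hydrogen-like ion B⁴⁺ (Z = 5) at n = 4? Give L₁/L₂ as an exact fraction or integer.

1

L = nℏ is independent of Z.
L₁/L₂ = n₁/n₂ = 4/4 = 1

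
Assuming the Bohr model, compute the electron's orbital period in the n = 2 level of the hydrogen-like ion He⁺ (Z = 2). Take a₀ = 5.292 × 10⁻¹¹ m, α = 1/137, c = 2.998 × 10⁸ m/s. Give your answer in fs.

r = n²a₀/Z = 2²·5.292 × 10⁻¹¹/2 = 1.058 × 10⁻¹⁰ m
v = Zαc/n = 2·0.007299·2.998 × 10⁸/2 = 2.188 × 10⁶ m/s
T = 2πr/v = 3.039 × 10⁻¹⁶ s = 0.3039 fs

0.3039 fs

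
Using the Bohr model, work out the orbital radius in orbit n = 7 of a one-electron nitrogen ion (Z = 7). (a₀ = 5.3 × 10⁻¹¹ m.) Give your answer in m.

r_n = n²a₀/Z = 7² × 5.3 × 10⁻¹¹ / 7
    = 49 × 5.3 × 10⁻¹¹ / 7 = 3.7 × 10⁻¹⁰ m

3.7 × 10⁻¹⁰ m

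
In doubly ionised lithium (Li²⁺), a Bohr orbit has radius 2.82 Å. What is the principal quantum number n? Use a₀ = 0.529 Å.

4

r_n = n²a₀/Z ⇒ n² = rZ/a₀ = 2.82 × 3 / 0.529 ≈ 15.99
n = 4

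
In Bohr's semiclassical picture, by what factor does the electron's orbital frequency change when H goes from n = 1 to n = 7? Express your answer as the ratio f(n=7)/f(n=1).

f ∝ Z^2 · n^-3; with Z fixed, f ∝ n^-3.
f(n=7)/f(n=1) = (7/1)^-3 = 1/343

1/343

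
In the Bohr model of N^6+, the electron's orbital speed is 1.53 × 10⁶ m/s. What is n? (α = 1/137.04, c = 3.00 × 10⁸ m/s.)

10

v_n = Zαc/n ⇒ n = Zαc/v = 7 × 0.00730 × 3.00 × 10⁸ / 1.53 × 10⁶ ≈ 10.02
n = 10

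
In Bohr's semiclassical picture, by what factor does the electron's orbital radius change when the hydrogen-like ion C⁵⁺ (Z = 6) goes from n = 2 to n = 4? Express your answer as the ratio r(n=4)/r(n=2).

r ∝ Z^-1 · n^2; with Z fixed, r ∝ n^2.
r(n=4)/r(n=2) = (4/2)^2 = 4

4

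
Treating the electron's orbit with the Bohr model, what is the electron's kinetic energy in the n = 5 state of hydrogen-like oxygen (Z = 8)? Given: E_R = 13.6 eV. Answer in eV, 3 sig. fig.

For a Coulomb orbit the virial theorem gives K = −E_n.
E_n = −E_R·Z²/n², so K = E_R·Z²/n² = 13.6 × 8²/5² = 34.8 eV

34.8 eV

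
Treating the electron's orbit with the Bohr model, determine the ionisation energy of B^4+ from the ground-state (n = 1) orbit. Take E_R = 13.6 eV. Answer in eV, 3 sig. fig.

340 eV

E_n = −E_R·Z²/n² = −13.6 × 5²/1² eV = -340 eV
Ionisation energy = −E_n = 340 eV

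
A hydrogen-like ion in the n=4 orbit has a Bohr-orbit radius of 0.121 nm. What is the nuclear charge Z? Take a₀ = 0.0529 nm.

r_n = n²a₀/Z ⇒ Z = n²a₀/r = 4² × 0.0529 / 0.121 ≈ 7.00
Z = 7

7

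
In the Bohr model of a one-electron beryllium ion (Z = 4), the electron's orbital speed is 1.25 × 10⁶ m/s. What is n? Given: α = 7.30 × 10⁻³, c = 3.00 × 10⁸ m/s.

7

v_n = Zαc/n ⇒ n = Zαc/v = 4 × 0.00730 × 3.00 × 10⁸ / 1.25 × 10⁶ ≈ 7.01
n = 7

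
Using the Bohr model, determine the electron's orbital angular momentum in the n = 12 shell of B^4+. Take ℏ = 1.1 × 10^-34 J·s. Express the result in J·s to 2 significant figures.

L_n = nℏ = 12 × 1.1 × 10^-34 = 1.3 × 10^-33 J·s

1.3 × 10^-33 J·s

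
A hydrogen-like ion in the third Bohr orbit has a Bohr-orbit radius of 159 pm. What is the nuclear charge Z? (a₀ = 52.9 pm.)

3

r_n = n²a₀/Z ⇒ Z = n²a₀/r = 3² × 52.9 / 159 ≈ 2.99
Z = 3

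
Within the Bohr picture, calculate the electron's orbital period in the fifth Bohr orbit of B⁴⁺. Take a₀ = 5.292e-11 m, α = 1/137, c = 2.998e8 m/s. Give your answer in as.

759.7 as

r = n²a₀/Z = 5²·5.292e-11/5 = 2.646e-10 m
v = Zαc/n = 5·0.007299·2.998e8/5 = 2.188e6 m/s
T = 2πr/v = 7.597e-16 s = 759.7 as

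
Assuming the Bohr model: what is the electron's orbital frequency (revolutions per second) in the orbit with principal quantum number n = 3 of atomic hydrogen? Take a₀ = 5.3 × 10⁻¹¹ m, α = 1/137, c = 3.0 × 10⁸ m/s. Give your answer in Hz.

2.4 × 10¹⁴ Hz

r = n²a₀/Z = 4.8 × 10⁻¹⁰ m, v = Zαc/n = 7.3 × 10⁵ m/s
f = v/(2πr) = 2.4 × 10¹⁴ Hz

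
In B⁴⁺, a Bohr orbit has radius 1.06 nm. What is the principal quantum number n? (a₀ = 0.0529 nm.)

r_n = n²a₀/Z ⇒ n² = rZ/a₀ = 1.06 × 5 / 0.0529 ≈ 100.19
n = 10

10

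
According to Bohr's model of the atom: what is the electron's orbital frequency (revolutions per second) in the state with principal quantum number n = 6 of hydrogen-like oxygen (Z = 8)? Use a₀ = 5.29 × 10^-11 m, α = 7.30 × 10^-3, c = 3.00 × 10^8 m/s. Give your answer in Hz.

1.95 × 10^15 Hz

r = n²a₀/Z = 2.38 × 10^-10 m, v = Zαc/n = 2.92 × 10^6 m/s
f = v/(2πr) = 1.95 × 10^15 Hz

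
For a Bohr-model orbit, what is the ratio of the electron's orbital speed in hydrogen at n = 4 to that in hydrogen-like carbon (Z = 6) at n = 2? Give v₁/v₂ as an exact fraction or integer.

1/12

v ∝ Z^1 · n^-1
v₁/v₂ = (1/6)^1 · (4/2)^-1 = 1/12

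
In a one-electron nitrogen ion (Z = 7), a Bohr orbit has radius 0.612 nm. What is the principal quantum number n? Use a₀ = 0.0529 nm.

9

r_n = n²a₀/Z ⇒ n² = rZ/a₀ = 0.612 × 7 / 0.0529 ≈ 80.98
n = 9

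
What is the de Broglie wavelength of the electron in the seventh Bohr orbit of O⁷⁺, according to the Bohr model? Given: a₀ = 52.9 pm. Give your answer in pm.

The Bohr quantisation condition is nλ = 2πr_n.
r_n = n²a₀/Z = 324 pm
λ = 2πr_n/n = 2π·324/7 = 291 pm

291 pm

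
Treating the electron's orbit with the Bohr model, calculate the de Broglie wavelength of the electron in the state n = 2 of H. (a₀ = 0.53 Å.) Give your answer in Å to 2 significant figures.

6.7 Å

The Bohr quantisation condition is nλ = 2πr_n.
r_n = n²a₀/Z = 2.1 Å
λ = 2πr_n/n = 2π·2.1/2 = 6.7 Å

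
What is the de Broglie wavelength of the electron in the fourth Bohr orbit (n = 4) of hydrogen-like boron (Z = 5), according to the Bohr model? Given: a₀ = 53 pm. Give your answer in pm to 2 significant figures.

270 pm

The Bohr quantisation condition is nλ = 2πr_n.
r_n = n²a₀/Z = 170 pm
λ = 2πr_n/n = 2π·170/4 = 270 pm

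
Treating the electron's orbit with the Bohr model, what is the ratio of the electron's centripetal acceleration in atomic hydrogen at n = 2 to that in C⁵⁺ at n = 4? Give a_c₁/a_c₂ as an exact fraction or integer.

2/27

a_c ∝ Z^3 · n^-4
a_c₁/a_c₂ = (1/6)^3 · (2/4)^-4 = 2/27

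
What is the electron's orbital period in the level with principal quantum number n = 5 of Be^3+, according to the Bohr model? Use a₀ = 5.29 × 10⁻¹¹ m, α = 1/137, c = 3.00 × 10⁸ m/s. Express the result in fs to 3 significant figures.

r = n²a₀/Z = 5²·5.29 × 10⁻¹¹/4 = 3.31 × 10⁻¹⁰ m
v = Zαc/n = 4·0.00730·3.00 × 10⁸/5 = 1.75 × 10⁶ m/s
T = 2πr/v = 1.19 × 10⁻¹⁵ s = 1.19 fs

1.19 fs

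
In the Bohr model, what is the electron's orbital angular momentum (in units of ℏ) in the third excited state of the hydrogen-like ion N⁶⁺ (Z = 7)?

L_n = nℏ, so L/ℏ = n = 4.

4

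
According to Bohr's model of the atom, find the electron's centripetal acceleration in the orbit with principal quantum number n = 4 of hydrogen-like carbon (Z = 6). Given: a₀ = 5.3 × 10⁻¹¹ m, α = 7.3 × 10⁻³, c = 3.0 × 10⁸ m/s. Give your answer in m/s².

7.6 × 10²² m/s²

r = n²a₀/Z = 1.4 × 10⁻¹⁰ m, v = Zαc/n = 3.3 × 10⁶ m/s
a = v²/r = (3.3 × 10⁶)² / 1.4 × 10⁻¹⁰ = 7.6 × 10²² m/s²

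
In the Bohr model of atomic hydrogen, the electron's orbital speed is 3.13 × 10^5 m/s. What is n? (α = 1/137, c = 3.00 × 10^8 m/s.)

v_n = Zαc/n ⇒ n = Zαc/v = 1 × 0.00730 × 3.00 × 10^8 / 3.13 × 10^5 ≈ 7.00
n = 7

7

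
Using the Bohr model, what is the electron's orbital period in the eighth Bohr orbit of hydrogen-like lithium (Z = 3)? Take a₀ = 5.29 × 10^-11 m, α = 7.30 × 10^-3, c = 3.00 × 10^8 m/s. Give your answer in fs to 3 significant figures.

r = n²a₀/Z = 8²·5.29 × 10^-11/3 = 1.13 × 10^-9 m
v = Zαc/n = 3·0.00730·3.00 × 10^8/8 = 8.21 × 10^5 m/s
T = 2πr/v = 8.63 × 10^-15 s = 8.63 fs

8.63 fs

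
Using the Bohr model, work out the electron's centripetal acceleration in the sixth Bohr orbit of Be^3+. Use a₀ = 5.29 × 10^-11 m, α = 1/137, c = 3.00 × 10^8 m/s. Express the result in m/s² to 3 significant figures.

4.48 × 10^21 m/s²

r = n²a₀/Z = 4.76 × 10^-10 m, v = Zαc/n = 1.46 × 10^6 m/s
a = v²/r = (1.46 × 10^6)² / 4.76 × 10^-10 = 4.48 × 10^21 m/s²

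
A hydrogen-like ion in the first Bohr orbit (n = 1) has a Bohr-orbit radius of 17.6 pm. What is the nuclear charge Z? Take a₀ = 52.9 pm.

3

r_n = n²a₀/Z ⇒ Z = n²a₀/r = 1² × 52.9 / 17.6 ≈ 3.01
Z = 3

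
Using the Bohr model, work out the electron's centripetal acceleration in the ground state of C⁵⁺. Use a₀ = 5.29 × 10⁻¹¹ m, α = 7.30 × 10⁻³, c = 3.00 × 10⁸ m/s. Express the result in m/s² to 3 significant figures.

1.96 × 10²⁵ m/s²

r = n²a₀/Z = 8.82 × 10⁻¹² m, v = Zαc/n = 1.31 × 10⁷ m/s
a = v²/r = (1.31 × 10⁷)² / 8.82 × 10⁻¹² = 1.96 × 10²⁵ m/s²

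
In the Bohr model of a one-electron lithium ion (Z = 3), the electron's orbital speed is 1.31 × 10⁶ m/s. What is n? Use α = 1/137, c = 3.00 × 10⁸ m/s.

5

v_n = Zαc/n ⇒ n = Zαc/v = 3 × 0.00730 × 3.00 × 10⁸ / 1.31 × 10⁶ ≈ 5.01
n = 5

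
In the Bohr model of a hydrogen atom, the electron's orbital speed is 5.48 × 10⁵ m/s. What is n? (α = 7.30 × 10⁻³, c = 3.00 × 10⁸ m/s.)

v_n = Zαc/n ⇒ n = Zαc/v = 1 × 0.00730 × 3.00 × 10⁸ / 5.48 × 10⁵ ≈ 4.00
n = 4

4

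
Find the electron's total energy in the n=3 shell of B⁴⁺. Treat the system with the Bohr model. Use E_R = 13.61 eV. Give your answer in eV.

E_n = −E_R·Z²/n² = −13.61 × 5²/3² = -37.81 eV

-37.81 eV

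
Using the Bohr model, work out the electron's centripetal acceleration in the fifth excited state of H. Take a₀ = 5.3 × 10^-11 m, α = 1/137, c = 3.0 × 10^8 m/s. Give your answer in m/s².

r = n²a₀/Z = 1.9 × 10^-9 m, v = Zαc/n = 3.6 × 10^5 m/s
a = v²/r = (3.6 × 10^5)² / 1.9 × 10^-9 = 7.0 × 10^19 m/s²

7.0 × 10^19 m/s²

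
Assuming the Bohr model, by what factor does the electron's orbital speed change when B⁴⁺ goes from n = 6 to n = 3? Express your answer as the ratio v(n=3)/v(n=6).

v ∝ Z^1 · n^-1; with Z fixed, v ∝ n^-1.
v(n=3)/v(n=6) = (3/6)^-1 = 2

2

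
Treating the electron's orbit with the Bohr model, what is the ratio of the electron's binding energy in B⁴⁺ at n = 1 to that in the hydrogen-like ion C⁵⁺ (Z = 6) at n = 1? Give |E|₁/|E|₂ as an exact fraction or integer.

|E| ∝ Z^2 · n^-2
|E|₁/|E|₂ = (5/6)^2 · (1/1)^-2 = 25/36

25/36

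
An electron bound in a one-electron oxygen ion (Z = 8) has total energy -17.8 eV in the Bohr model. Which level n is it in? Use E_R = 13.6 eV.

E_n = −E_R Z²/n² ⇒ n² = E_R Z²/(−E_n) = 13.6 × 8² / 17.8 ≈ 48.90
n = 7

7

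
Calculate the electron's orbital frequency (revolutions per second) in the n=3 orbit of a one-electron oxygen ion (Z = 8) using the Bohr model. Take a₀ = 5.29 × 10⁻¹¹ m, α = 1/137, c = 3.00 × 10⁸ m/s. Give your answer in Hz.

1.56 × 10¹⁶ Hz

r = n²a₀/Z = 5.95 × 10⁻¹¹ m, v = Zαc/n = 5.84 × 10⁶ m/s
f = v/(2πr) = 1.56 × 10¹⁶ Hz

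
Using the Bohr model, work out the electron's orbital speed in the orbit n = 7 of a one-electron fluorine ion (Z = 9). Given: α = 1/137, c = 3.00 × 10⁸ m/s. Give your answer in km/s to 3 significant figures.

v_n = Zαc/n = 9 × 0.00730 × 3.00 × 10⁸ / 7
    = 2820 km/s

2820 km/s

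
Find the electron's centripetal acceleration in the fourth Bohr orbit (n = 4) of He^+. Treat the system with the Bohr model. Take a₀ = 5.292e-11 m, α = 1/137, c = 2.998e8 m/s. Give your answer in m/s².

2.828e21 m/s²

r = n²a₀/Z = 4.234e-10 m, v = Zαc/n = 1.094e6 m/s
a = v²/r = (1.094e6)² / 4.234e-10 = 2.828e21 m/s²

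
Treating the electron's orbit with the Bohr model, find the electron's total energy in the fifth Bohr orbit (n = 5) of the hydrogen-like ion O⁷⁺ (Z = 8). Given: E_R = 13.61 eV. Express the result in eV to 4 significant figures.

E_n = −E_R·Z²/n² = −13.61 × 8²/5² = -34.84 eV

-34.84 eV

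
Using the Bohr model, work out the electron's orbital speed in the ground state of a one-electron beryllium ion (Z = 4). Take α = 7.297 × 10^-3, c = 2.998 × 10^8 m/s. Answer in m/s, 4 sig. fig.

v_n = Zαc/n = 4 × 0.007297 × 2.998 × 10^8 / 1
    = 8.751 × 10^6 m/s

8.751 × 10^6 m/s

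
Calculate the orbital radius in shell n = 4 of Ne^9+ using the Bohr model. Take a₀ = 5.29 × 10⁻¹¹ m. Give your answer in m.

8.46 × 10⁻¹¹ m

r_n = n²a₀/Z = 4² × 5.29 × 10⁻¹¹ / 10
    = 16 × 5.29 × 10⁻¹¹ / 10 = 8.46 × 10⁻¹¹ m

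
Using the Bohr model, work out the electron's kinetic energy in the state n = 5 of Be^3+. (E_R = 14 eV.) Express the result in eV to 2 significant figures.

9.0 eV

For a Coulomb orbit the virial theorem gives K = −E_n.
E_n = −E_R·Z²/n², so K = E_R·Z²/n² = 14 × 4²/5² = 9.0 eV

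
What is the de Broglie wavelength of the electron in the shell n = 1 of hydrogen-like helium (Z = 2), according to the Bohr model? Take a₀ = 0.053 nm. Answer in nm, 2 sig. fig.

0.17 nm

The Bohr quantisation condition is nλ = 2πr_n.
r_n = n²a₀/Z = 0.026 nm
λ = 2πr_n/n = 2π·0.026/1 = 0.17 nm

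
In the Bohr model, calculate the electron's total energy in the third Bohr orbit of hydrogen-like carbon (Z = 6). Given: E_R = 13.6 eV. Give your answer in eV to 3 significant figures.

-54.4 eV

E_n = −E_R·Z²/n² = −13.6 × 6²/3² = -54.4 eV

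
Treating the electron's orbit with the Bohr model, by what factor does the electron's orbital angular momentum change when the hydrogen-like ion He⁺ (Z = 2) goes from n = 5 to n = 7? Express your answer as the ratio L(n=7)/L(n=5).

L = nℏ depends only on n, so L ∝ n.
L(n=7)/L(n=5) = (7/5)^1 = 7/5

7/5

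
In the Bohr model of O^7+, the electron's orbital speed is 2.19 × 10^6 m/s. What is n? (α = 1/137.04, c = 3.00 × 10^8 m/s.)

v_n = Zαc/n ⇒ n = Zαc/v = 8 × 0.00730 × 3.00 × 10^8 / 2.19 × 10^6 ≈ 8.00
n = 8

8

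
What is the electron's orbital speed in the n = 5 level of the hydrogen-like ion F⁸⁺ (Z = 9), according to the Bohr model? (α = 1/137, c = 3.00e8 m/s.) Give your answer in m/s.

v_n = Zαc/n = 9 × 0.00730 × 3.00e8 / 5
    = 3.94e6 m/s

3.94e6 m/s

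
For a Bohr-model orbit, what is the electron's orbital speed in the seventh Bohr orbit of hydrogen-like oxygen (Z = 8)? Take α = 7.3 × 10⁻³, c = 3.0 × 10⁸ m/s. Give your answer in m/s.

v_n = Zαc/n = 8 × 0.0073 × 3.0 × 10⁸ / 7
    = 2.5 × 10⁶ m/s

2.5 × 10⁶ m/s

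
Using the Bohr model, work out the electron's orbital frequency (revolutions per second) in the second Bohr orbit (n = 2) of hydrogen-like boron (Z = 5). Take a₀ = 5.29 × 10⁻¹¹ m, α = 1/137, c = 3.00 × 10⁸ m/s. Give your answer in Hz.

r = n²a₀/Z = 4.23 × 10⁻¹¹ m, v = Zαc/n = 5.47 × 10⁶ m/s
f = v/(2πr) = 2.06 × 10¹⁶ Hz

2.06 × 10¹⁶ Hz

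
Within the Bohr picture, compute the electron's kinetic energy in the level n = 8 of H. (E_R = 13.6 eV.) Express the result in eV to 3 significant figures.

0.212 eV

For a Coulomb orbit the virial theorem gives K = −E_n.
E_n = −E_R·Z²/n², so K = E_R·Z²/n² = 13.6 × 1²/8² = 0.212 eV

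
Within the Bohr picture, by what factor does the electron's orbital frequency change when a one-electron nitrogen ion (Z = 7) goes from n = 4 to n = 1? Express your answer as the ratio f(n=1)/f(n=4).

f ∝ Z^2 · n^-3; with Z fixed, f ∝ n^-3.
f(n=1)/f(n=4) = (1/4)^-3 = 64

64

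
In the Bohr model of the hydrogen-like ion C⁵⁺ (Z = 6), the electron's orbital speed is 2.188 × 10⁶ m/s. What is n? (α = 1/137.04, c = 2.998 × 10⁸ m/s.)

6

v_n = Zαc/n ⇒ n = Zαc/v = 6 × 0.007297 × 2.998 × 10⁸ / 2.188 × 10⁶ ≈ 6.00
n = 6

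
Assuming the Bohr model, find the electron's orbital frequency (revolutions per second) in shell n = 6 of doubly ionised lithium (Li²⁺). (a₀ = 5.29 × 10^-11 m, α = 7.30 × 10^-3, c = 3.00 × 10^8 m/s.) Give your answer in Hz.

r = n²a₀/Z = 6.35 × 10^-10 m, v = Zαc/n = 1.09 × 10^6 m/s
f = v/(2πr) = 2.75 × 10^14 Hz

2.75 × 10^14 Hz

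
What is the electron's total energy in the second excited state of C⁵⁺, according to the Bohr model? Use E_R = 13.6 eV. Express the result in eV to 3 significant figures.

-54.4 eV

E_n = −E_R·Z²/n² = −13.6 × 6²/3² = -54.4 eV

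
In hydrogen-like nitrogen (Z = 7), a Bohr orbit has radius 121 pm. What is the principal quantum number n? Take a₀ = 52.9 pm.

4

r_n = n²a₀/Z ⇒ n² = rZ/a₀ = 121 × 7 / 52.9 ≈ 16.01
n = 4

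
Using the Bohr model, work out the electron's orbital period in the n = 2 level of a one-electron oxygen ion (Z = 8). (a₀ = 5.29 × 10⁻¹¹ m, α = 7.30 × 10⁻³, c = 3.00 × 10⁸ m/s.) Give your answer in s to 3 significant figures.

r = n²a₀/Z = 2²·5.29 × 10⁻¹¹/8 = 2.65 × 10⁻¹¹ m
v = Zαc/n = 8·0.00730·3.00 × 10⁸/2 = 8.76 × 10⁶ m/s
T = 2πr/v = 1.90 × 10⁻¹⁷ s

1.90 × 10⁻¹⁷ s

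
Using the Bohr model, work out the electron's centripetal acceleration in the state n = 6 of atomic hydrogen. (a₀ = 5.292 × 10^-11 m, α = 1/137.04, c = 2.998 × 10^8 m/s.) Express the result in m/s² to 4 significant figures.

6.978 × 10^19 m/s²

r = n²a₀/Z = 1.905 × 10^-9 m, v = Zαc/n = 3.646 × 10^5 m/s
a = v²/r = (3.646 × 10^5)² / 1.905 × 10^-9 = 6.978 × 10^19 m/s²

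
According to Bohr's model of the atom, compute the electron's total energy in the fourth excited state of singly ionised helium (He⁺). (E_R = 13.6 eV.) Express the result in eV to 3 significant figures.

-2.18 eV

E_n = −E_R·Z²/n² = −13.6 × 2²/5² = -2.18 eV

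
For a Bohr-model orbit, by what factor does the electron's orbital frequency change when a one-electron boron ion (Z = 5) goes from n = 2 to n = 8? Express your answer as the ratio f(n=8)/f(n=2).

f ∝ Z^2 · n^-3; with Z fixed, f ∝ n^-3.
f(n=8)/f(n=2) = (8/2)^-3 = 1/64

1/64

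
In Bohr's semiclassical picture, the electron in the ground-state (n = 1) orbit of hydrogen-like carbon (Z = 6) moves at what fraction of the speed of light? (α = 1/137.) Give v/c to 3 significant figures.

v_n = Zαc/n, so v/c = Zα/n = 6 × 0.00730 / 1 = 0.0438

0.0438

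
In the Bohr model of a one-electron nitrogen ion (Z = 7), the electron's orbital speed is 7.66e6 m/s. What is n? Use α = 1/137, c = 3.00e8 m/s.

v_n = Zαc/n ⇒ n = Zαc/v = 7 × 0.00730 × 3.00e8 / 7.66e6 ≈ 2.00
n = 2

2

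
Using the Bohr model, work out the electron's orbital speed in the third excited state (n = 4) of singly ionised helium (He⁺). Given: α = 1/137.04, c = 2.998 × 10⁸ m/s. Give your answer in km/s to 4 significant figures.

v_n = Zαc/n = 2 × 0.007297 × 2.998 × 10⁸ / 4
    = 1094 km/s

1094 km/s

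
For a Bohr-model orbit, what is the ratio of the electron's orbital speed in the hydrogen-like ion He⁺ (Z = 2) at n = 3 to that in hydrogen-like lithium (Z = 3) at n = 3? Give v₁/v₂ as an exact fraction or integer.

2/3

v ∝ Z^1 · n^-1
v₁/v₂ = (2/3)^1 · (3/3)^-1 = 2/3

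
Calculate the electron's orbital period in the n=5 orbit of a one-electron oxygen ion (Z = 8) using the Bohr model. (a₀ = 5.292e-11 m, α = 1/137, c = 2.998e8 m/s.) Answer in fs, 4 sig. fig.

0.2968 fs

r = n²a₀/Z = 5²·5.292e-11/8 = 1.654e-10 m
v = Zαc/n = 8·0.007299·2.998e8/5 = 3.501e6 m/s
T = 2πr/v = 2.968e-16 s = 0.2968 fs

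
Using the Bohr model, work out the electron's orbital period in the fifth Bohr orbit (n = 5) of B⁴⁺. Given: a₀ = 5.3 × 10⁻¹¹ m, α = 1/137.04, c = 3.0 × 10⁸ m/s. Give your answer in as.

760 as

r = n²a₀/Z = 5²·5.3 × 10⁻¹¹/5 = 2.6 × 10⁻¹⁰ m
v = Zαc/n = 5·0.0073·3.0 × 10⁸/5 = 2.2 × 10⁶ m/s
T = 2πr/v = 7.6 × 10⁻¹⁶ s = 760 as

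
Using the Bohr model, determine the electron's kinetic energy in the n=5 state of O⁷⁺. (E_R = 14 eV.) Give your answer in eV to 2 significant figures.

36 eV

For a Coulomb orbit the virial theorem gives K = −E_n.
E_n = −E_R·Z²/n², so K = E_R·Z²/n² = 14 × 8²/5² = 36 eV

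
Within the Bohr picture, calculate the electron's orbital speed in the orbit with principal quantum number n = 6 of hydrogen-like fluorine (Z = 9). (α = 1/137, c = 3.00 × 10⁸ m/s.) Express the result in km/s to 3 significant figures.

v_n = Zαc/n = 9 × 0.00730 × 3.00 × 10⁸ / 6
    = 3280 km/s

3280 km/s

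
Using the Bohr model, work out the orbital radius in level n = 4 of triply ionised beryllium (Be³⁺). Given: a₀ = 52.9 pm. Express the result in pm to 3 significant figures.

r_n = n²a₀/Z = 4² × 52.9 / 4
    = 16 × 52.9 / 4 = 212 pm

212 pm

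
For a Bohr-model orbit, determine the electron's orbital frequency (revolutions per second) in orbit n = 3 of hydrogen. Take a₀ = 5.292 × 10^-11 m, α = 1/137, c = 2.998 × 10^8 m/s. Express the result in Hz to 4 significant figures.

r = n²a₀/Z = 4.763 × 10^-10 m, v = Zαc/n = 7.294 × 10^5 m/s
f = v/(2πr) = 2.438 × 10^14 Hz

2.438 × 10^14 Hz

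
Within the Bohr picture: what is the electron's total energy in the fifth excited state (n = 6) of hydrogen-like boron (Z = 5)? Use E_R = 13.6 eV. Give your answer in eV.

-9.44 eV

E_n = −E_R·Z²/n² = −13.6 × 5²/6² = -9.44 eV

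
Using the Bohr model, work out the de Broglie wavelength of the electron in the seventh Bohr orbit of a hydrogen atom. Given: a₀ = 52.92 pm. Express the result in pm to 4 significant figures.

2328 pm

The Bohr quantisation condition is nλ = 2πr_n.
r_n = n²a₀/Z = 2593 pm
λ = 2πr_n/n = 2π·2593/7 = 2328 pm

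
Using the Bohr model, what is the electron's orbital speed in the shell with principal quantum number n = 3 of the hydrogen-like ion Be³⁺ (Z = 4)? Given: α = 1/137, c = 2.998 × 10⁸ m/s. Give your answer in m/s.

v_n = Zαc/n = 4 × 0.007299 × 2.998 × 10⁸ / 3
    = 2.918 × 10⁶ m/s

2.918 × 10⁶ m/s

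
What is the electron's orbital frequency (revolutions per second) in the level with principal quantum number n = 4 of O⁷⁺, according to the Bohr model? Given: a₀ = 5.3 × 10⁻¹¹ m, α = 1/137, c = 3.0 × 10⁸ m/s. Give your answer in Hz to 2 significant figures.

r = n²a₀/Z = 1.1 × 10⁻¹⁰ m, v = Zαc/n = 4.4 × 10⁶ m/s
f = v/(2πr) = 6.6 × 10¹⁵ Hz

6.6 × 10¹⁵ Hz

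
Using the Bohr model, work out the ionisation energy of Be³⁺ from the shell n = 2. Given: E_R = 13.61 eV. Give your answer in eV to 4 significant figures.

E_n = −E_R·Z²/n² = −13.61 × 4²/2² eV = -54.44 eV
Ionisation energy = −E_n = 54.44 eV

54.44 eV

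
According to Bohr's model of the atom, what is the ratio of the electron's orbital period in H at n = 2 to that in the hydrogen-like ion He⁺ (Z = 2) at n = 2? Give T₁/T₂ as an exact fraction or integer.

4

T ∝ Z^-2 · n^3
T₁/T₂ = (1/2)^-2 · (2/2)^3 = 4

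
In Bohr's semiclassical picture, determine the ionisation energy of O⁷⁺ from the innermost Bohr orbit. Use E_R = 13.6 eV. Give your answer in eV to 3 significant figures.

E_n = −E_R·Z²/n² = −13.6 × 8²/1² eV = -870 eV
Ionisation energy = −E_n = 870 eV

870 eV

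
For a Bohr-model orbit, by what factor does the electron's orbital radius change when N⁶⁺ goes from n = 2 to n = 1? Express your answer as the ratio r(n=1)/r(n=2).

1/4

r ∝ Z^-1 · n^2; with Z fixed, r ∝ n^2.
r(n=1)/r(n=2) = (1/2)^2 = 1/4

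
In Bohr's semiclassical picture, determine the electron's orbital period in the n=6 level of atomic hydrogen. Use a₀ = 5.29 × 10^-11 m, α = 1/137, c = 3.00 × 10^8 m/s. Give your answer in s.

r = n²a₀/Z = 6²·5.29 × 10^-11/1 = 1.90 × 10^-9 m
v = Zαc/n = 1·0.00730·3.00 × 10^8/6 = 3.65 × 10^5 m/s
T = 2πr/v = 3.28 × 10^-14 s

3.28 × 10^-14 s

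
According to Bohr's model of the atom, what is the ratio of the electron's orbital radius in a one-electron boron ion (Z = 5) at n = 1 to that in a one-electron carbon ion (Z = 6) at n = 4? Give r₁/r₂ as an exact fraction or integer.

3/40

r ∝ Z^-1 · n^2
r₁/r₂ = (5/6)^-1 · (1/4)^2 = 3/40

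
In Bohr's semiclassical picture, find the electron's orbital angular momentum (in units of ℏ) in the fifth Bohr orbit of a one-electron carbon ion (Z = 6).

5

L_n = nℏ, so L/ℏ = n = 5.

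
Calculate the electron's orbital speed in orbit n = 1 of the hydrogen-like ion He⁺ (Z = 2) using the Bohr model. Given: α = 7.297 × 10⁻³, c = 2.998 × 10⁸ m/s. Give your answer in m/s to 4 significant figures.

4.375 × 10⁶ m/s

v_n = Zαc/n = 2 × 0.007297 × 2.998 × 10⁸ / 1
    = 4.375 × 10⁶ m/s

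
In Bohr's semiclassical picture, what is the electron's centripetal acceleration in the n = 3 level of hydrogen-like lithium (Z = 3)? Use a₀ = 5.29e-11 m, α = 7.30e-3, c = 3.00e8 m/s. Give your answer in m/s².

r = n²a₀/Z = 1.59e-10 m, v = Zαc/n = 2.19e6 m/s
a = v²/r = (2.19e6)² / 1.59e-10 = 3.02e22 m/s²

3.02e22 m/s²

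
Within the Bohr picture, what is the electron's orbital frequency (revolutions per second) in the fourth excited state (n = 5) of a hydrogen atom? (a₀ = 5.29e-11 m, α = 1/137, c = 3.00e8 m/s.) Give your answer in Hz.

r = n²a₀/Z = 1.32e-9 m, v = Zαc/n = 4.38e5 m/s
f = v/(2πr) = 5.27e13 Hz

5.27e13 Hz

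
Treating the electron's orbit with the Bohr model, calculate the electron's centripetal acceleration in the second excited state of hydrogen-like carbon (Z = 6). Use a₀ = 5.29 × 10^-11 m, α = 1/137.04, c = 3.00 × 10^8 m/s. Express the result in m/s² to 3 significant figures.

2.42 × 10^23 m/s²

r = n²a₀/Z = 7.94 × 10^-11 m, v = Zαc/n = 4.38 × 10^6 m/s
a = v²/r = (4.38 × 10^6)² / 7.94 × 10^-11 = 2.42 × 10^23 m/s²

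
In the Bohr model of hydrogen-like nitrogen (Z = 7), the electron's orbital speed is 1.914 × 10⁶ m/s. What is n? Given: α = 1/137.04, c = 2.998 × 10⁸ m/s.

8

v_n = Zαc/n ⇒ n = Zαc/v = 7 × 0.007297 × 2.998 × 10⁸ / 1.914 × 10⁶ ≈ 8.00
n = 8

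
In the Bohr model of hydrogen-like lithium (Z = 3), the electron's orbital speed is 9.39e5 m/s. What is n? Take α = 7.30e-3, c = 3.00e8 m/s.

7

v_n = Zαc/n ⇒ n = Zαc/v = 3 × 0.00730 × 3.00e8 / 9.39e5 ≈ 7.00
n = 7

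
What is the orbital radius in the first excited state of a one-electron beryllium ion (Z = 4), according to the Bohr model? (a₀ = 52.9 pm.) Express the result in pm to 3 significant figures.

r_n = n²a₀/Z = 2² × 52.9 / 4
    = 4 × 52.9 / 4 = 52.9 pm

52.9 pm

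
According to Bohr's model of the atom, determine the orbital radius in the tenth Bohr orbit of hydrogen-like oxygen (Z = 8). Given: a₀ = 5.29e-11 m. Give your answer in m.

r_n = n²a₀/Z = 10² × 5.29e-11 / 8
    = 100 × 5.29e-11 / 8 = 6.61e-10 m

6.61e-10 m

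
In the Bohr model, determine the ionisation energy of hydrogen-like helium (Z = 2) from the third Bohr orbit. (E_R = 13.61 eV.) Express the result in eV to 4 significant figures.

E_n = −E_R·Z²/n² = −13.61 × 2²/3² eV = -6.049 eV
Ionisation energy = −E_n = 6.049 eV

6.049 eV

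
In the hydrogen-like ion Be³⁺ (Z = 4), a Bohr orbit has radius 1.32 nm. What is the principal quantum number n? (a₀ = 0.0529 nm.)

r_n = n²a₀/Z ⇒ n² = rZ/a₀ = 1.32 × 4 / 0.0529 ≈ 99.81
n = 10

10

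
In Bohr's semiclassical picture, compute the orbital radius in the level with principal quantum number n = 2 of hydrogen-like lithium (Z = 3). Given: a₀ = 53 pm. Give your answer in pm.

r_n = n²a₀/Z = 2² × 53 / 3
    = 4 × 53 / 3 = 71 pm

71 pm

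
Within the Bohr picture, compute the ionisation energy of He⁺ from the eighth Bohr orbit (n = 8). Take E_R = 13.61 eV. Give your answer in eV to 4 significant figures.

0.8506 eV

E_n = −E_R·Z²/n² = −13.61 × 2²/8² eV = -0.8506 eV
Ionisation energy = −E_n = 0.8506 eV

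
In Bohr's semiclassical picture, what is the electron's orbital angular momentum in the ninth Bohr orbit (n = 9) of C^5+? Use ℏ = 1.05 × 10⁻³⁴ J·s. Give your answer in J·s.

L_n = nℏ = 9 × 1.05 × 10⁻³⁴ = 9.45 × 10⁻³⁴ J·s

9.45 × 10⁻³⁴ J·s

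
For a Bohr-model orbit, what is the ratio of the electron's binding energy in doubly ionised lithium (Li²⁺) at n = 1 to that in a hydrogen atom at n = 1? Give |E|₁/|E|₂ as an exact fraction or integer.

|E| ∝ Z^2 · n^-2
|E|₁/|E|₂ = (3/1)^2 · (1/1)^-2 = 9

9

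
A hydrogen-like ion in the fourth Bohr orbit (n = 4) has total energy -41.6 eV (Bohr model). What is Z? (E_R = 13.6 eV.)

E_n = −E_R Z²/n² ⇒ Z² = −E_n n²/E_R = 41.6 × 4² / 13.6 ≈ 48.94
Z = 7

7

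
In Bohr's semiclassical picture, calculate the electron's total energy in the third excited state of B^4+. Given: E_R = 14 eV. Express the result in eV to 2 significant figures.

E_n = −E_R·Z²/n² = −14 × 5²/4² = -22 eV

-22 eV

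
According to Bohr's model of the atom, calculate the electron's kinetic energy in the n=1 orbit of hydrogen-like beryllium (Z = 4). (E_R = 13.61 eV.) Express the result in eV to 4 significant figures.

For a Coulomb orbit the virial theorem gives K = −E_n.
E_n = −E_R·Z²/n², so K = E_R·Z²/n² = 13.61 × 4²/1² = 217.8 eV

217.8 eV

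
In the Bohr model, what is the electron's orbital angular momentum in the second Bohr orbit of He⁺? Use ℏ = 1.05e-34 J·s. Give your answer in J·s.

L_n = nℏ = 2 × 1.05e-34 = 2.10e-34 J·s

2.10e-34 J·s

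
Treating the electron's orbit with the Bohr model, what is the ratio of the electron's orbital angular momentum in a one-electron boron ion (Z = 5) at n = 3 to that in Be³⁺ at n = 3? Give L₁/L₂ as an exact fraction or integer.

L = nℏ is independent of Z.
L₁/L₂ = n₁/n₂ = 3/3 = 1

1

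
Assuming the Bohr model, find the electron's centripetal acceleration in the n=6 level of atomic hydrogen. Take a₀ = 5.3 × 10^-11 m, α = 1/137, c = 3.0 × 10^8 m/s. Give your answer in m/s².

r = n²a₀/Z = 1.9 × 10^-9 m, v = Zαc/n = 3.6 × 10^5 m/s
a = v²/r = (3.6 × 10^5)² / 1.9 × 10^-9 = 7.0 × 10^19 m/s²

7.0 × 10^19 m/s²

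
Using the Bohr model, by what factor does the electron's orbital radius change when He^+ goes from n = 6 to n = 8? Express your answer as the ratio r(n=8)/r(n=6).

r ∝ Z^-1 · n^2; with Z fixed, r ∝ n^2.
r(n=8)/r(n=6) = (8/6)^2 = 16/9

16/9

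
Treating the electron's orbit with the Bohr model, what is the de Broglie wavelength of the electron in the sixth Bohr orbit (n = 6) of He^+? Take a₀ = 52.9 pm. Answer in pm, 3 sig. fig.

The Bohr quantisation condition is nλ = 2πr_n.
r_n = n²a₀/Z = 952 pm
λ = 2πr_n/n = 2π·952/6 = 997 pm

997 pm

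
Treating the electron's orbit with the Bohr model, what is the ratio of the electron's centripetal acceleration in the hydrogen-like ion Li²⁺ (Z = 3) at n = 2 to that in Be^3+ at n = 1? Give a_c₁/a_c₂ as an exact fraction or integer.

a_c ∝ Z^3 · n^-4
a_c₁/a_c₂ = (3/4)^3 · (2/1)^-4 = 27/1024

27/1024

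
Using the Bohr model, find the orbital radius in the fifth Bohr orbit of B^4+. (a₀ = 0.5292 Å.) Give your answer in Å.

r_n = n²a₀/Z = 5² × 0.5292 / 5
    = 25 × 0.5292 / 5 = 2.646 Å

2.646 Å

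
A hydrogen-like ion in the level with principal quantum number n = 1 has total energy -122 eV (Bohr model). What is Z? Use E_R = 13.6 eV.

3

E_n = −E_R Z²/n² ⇒ Z² = −E_n n²/E_R = 122 × 1² / 13.6 ≈ 8.97
Z = 3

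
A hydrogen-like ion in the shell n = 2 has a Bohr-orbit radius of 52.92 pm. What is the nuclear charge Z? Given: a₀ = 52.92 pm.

r_n = n²a₀/Z ⇒ Z = n²a₀/r = 2² × 52.92 / 52.92 ≈ 4.00
Z = 4

4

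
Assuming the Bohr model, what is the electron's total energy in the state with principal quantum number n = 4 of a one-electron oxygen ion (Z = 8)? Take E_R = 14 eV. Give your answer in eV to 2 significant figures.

E_n = −E_R·Z²/n² = −14 × 8²/4² = -56 eV

-56 eV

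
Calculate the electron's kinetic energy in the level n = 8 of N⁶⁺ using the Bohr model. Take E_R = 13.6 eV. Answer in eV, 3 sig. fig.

For a Coulomb orbit the virial theorem gives K = −E_n.
E_n = −E_R·Z²/n², so K = E_R·Z²/n² = 13.6 × 7²/8² = 10.4 eV

10.4 eV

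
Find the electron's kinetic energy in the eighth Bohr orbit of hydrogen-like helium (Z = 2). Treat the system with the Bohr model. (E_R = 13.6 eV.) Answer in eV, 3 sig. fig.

0.850 eV

For a Coulomb orbit the virial theorem gives K = −E_n.
E_n = −E_R·Z²/n², so K = E_R·Z²/n² = 13.6 × 2²/8² = 0.850 eV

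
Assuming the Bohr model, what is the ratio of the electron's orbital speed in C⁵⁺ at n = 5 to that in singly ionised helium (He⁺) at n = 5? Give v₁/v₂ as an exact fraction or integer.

3

v ∝ Z^1 · n^-1
v₁/v₂ = (6/2)^1 · (5/5)^-1 = 3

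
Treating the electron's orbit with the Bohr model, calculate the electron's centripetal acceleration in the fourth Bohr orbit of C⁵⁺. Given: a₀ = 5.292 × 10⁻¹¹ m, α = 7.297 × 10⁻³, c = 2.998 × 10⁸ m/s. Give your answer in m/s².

7.630 × 10²² m/s²

r = n²a₀/Z = 1.411 × 10⁻¹⁰ m, v = Zαc/n = 3.281 × 10⁶ m/s
a = v²/r = (3.281 × 10⁶)² / 1.411 × 10⁻¹⁰ = 7.630 × 10²² m/s²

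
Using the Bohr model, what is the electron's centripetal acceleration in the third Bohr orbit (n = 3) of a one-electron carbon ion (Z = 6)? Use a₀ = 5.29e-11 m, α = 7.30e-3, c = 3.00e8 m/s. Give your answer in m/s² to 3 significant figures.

r = n²a₀/Z = 7.94e-11 m, v = Zαc/n = 4.38e6 m/s
a = v²/r = (4.38e6)² / 7.94e-11 = 2.42e23 m/s²

2.42e23 m/s²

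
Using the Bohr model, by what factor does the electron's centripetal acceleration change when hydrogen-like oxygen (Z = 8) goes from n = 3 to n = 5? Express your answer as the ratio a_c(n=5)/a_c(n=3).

81/625

a_c ∝ Z^3 · n^-4; with Z fixed, a_c ∝ n^-4.
a_c(n=5)/a_c(n=3) = (5/3)^-4 = 81/625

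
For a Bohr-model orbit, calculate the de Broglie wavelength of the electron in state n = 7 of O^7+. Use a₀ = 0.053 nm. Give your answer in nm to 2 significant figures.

0.29 nm

The Bohr quantisation condition is nλ = 2πr_n.
r_n = n²a₀/Z = 0.32 nm
λ = 2πr_n/n = 2π·0.32/7 = 0.29 nm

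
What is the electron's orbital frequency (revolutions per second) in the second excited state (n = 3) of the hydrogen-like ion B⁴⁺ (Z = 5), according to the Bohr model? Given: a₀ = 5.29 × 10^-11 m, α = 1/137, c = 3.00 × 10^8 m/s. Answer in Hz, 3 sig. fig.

r = n²a₀/Z = 9.52 × 10^-11 m, v = Zαc/n = 3.65 × 10^6 m/s
f = v/(2πr) = 6.10 × 10^15 Hz

6.10 × 10^15 Hz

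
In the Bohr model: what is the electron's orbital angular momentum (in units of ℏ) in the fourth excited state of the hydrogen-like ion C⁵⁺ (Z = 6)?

L_n = nℏ, so L/ℏ = n = 5.

5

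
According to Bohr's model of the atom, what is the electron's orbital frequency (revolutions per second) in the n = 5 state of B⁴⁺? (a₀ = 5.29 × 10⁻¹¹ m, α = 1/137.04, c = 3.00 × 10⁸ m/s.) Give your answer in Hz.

1.32 × 10¹⁵ Hz

r = n²a₀/Z = 2.64 × 10⁻¹⁰ m, v = Zαc/n = 2.19 × 10⁶ m/s
f = v/(2πr) = 1.32 × 10¹⁵ Hz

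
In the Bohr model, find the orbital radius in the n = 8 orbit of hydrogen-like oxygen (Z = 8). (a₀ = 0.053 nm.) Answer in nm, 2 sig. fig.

0.42 nm

r_n = n²a₀/Z = 8² × 0.053 / 8
    = 64 × 0.053 / 8 = 0.42 nm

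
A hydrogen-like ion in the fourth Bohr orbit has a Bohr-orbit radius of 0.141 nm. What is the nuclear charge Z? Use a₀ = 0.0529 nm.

r_n = n²a₀/Z ⇒ Z = n²a₀/r = 4² × 0.0529 / 0.141 ≈ 6.00
Z = 6

6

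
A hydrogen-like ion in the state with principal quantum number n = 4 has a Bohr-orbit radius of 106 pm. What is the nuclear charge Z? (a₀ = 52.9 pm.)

r_n = n²a₀/Z ⇒ Z = n²a₀/r = 4² × 52.9 / 106 ≈ 7.98
Z = 8

8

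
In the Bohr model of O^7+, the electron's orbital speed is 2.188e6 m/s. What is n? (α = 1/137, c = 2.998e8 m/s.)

8

v_n = Zαc/n ⇒ n = Zαc/v = 8 × 0.007299 × 2.998e8 / 2.188e6 ≈ 8.00
n = 8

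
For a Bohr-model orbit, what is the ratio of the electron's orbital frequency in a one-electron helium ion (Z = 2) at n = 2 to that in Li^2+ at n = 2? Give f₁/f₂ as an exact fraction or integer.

f ∝ Z^2 · n^-3
f₁/f₂ = (2/3)^2 · (2/2)^-3 = 4/9

4/9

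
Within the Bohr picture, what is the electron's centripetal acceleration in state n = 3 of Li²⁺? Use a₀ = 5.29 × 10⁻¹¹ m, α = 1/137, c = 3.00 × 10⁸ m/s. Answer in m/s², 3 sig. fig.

3.02 × 10²² m/s²

r = n²a₀/Z = 1.59 × 10⁻¹⁰ m, v = Zαc/n = 2.19 × 10⁶ m/s
a = v²/r = (2.19 × 10⁶)² / 1.59 × 10⁻¹⁰ = 3.02 × 10²² m/s²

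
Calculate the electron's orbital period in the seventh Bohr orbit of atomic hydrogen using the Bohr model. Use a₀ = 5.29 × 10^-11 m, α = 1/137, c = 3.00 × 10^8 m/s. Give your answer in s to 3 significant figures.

5.21 × 10^-14 s

r = n²a₀/Z = 7²·5.29 × 10^-11/1 = 2.59 × 10^-9 m
v = Zαc/n = 1·0.00730·3.00 × 10^8/7 = 3.13 × 10^5 m/s
T = 2πr/v = 5.21 × 10^-14 s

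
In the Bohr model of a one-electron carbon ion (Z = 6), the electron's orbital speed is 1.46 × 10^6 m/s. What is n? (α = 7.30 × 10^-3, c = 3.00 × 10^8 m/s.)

v_n = Zαc/n ⇒ n = Zαc/v = 6 × 0.00730 × 3.00 × 10^8 / 1.46 × 10^6 ≈ 9.00
n = 9

9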